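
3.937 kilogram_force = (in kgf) 3.937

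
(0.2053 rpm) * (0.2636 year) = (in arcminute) 6.144e+08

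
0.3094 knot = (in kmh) 0.573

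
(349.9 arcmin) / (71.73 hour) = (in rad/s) 3.942e-07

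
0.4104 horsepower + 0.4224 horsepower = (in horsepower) 0.8328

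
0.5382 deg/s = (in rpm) 0.0897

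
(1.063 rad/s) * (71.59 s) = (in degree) 4360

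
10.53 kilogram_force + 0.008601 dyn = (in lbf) 23.21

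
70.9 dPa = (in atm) 6.997e-05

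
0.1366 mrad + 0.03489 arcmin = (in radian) 0.0001467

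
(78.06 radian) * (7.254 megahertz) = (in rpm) 5.407e+09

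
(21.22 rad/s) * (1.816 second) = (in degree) 2208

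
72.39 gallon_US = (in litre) 274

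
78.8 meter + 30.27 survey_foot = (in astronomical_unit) 5.884e-10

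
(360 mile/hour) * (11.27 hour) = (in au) 4.365e-05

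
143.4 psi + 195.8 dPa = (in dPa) 9.887e+06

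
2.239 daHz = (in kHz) 0.02239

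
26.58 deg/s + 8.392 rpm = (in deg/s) 76.93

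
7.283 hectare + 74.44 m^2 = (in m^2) 7.29e+04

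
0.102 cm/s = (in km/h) 0.003672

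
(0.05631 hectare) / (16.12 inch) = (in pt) 3.898e+06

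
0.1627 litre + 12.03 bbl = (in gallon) 505.3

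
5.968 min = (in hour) 0.09947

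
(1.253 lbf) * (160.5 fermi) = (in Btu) 8.479e-16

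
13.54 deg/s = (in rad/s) 0.2363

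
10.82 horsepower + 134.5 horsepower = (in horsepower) 145.3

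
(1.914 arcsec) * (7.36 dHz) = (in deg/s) 0.0003913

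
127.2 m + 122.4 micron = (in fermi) 1.272e+17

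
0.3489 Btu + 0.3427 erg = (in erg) 3.681e+09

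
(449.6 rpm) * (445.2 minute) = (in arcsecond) 2.594e+11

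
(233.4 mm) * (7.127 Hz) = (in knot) 3.233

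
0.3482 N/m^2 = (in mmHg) 0.002612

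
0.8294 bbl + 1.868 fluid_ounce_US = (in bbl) 0.8297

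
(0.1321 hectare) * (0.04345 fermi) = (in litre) 5.74e-11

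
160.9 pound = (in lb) 160.9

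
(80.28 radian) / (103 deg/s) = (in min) 0.7443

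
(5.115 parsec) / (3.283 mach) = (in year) 4.477e+06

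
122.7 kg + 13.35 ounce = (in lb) 271.3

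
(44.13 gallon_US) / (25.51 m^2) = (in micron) 6548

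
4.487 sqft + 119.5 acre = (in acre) 119.5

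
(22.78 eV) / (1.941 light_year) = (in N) 1.988e-34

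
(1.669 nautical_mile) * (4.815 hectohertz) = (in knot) 2.893e+06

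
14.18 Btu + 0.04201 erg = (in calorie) 3576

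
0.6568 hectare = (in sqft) 7.07e+04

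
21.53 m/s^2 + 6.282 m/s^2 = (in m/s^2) 27.81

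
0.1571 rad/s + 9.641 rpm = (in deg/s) 66.85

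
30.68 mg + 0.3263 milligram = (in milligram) 31.01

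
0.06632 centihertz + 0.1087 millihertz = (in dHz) 0.007719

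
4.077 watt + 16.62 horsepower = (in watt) 1.24e+04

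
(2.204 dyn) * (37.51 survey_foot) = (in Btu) 2.388e-07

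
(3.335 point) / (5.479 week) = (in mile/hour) 7.942e-10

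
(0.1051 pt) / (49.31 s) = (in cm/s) 7.519e-05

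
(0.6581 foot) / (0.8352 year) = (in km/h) 2.742e-08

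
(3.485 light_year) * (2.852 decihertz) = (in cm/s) 9.403e+17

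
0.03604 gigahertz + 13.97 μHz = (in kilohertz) 3.604e+04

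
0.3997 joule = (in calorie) 0.09553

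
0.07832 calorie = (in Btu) 0.0003106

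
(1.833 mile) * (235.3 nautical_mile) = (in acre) 3.177e+05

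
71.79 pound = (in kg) 32.56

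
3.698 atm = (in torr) 2810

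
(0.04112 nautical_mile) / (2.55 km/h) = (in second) 107.5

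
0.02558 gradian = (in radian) 0.0004018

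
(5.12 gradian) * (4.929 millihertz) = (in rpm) 0.003785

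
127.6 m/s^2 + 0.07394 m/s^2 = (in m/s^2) 127.7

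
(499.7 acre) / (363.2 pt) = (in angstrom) 1.578e+17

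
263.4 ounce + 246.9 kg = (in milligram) 2.544e+08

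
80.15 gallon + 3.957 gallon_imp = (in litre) 321.4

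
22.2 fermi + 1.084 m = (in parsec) 3.513e-17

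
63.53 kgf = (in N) 623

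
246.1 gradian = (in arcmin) 1.329e+04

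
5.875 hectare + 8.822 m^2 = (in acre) 14.52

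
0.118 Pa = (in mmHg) 0.0008851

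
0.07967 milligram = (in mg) 0.07967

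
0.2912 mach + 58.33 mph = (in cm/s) 1.252e+04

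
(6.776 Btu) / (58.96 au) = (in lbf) 1.822e-10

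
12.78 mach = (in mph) 9734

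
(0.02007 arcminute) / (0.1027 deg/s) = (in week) 5.385e-09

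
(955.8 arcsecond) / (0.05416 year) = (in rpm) 2.591e-08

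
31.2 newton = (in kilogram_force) 3.182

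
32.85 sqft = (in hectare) 0.0003052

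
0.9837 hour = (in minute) 59.02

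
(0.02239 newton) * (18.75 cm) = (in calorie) 0.001003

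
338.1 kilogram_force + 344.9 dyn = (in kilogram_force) 338.1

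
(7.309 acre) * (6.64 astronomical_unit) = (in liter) 2.938e+19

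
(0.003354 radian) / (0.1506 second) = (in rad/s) 0.02227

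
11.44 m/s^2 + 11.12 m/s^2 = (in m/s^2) 22.56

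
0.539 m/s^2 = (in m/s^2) 0.539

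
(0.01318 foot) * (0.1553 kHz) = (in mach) 0.001832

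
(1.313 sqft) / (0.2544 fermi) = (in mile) 2.979e+11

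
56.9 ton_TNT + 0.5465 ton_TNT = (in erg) 2.404e+18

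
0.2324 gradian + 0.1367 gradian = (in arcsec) 1196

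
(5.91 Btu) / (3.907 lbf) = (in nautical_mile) 0.1937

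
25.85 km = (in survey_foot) 8.481e+04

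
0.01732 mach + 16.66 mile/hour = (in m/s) 13.35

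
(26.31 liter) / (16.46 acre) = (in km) 3.95e-10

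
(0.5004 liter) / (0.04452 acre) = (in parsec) 9.001e-23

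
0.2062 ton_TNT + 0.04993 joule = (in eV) 5.385e+27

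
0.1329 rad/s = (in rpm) 1.269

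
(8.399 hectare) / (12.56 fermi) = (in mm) 6.687e+21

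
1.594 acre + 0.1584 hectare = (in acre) 1.985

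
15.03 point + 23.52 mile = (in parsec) 1.227e-12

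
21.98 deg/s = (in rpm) 3.663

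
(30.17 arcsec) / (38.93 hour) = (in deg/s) 5.98e-08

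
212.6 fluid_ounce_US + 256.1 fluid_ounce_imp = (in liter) 13.56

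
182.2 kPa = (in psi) 26.43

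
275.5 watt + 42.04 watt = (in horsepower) 0.4258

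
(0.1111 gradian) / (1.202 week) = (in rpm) 2.292e-08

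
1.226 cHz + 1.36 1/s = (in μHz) 1.372e+06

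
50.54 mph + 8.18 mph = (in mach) 0.07709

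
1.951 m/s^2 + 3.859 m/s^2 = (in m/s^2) 5.81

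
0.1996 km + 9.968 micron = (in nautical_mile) 0.1078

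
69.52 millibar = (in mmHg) 52.14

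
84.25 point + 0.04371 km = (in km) 0.04374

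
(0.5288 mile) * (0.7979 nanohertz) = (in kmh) 2.445e-06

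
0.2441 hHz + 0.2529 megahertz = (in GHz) 0.0002529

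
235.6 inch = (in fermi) 5.984e+15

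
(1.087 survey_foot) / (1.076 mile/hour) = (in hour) 0.0001913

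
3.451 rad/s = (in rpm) 32.95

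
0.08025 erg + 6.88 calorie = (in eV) 1.797e+20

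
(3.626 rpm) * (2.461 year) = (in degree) 1.688e+09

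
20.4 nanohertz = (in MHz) 2.04e-14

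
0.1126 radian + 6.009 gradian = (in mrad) 207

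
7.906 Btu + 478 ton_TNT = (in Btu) 1.896e+09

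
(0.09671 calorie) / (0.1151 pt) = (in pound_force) 2240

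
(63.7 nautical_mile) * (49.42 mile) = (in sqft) 1.01e+11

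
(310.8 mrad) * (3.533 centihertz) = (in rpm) 0.1049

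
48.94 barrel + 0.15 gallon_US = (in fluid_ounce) 2.631e+05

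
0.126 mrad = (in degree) 0.007219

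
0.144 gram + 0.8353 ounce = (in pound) 0.05252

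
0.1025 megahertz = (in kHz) 102.5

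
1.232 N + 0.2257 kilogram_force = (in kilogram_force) 0.3513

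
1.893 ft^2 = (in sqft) 1.893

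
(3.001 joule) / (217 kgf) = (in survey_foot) 0.004627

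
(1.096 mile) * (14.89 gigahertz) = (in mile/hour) 5.875e+13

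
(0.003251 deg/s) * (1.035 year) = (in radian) 1852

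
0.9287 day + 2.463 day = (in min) 4884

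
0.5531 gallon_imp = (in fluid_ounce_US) 85.02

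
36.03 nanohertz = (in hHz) 3.603e-10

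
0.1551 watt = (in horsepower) 0.000208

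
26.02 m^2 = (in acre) 0.00643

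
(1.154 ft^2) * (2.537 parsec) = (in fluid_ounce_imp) 2.954e+20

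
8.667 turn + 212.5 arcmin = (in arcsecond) 1.125e+07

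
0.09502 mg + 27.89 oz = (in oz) 27.89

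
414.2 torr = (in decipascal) 5.522e+05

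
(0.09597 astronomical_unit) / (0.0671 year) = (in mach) 19.93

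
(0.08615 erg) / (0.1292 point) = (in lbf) 4.249e-05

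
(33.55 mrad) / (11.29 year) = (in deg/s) 5.399e-09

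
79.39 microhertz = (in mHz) 0.07939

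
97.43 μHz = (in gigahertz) 9.743e-14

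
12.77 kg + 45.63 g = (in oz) 452.1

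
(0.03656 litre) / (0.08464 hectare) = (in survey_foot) 1.417e-07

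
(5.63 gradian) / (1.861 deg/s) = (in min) 0.04538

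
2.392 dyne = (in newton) 2.392e-05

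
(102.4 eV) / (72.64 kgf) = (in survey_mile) 1.431e-23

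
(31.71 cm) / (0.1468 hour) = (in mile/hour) 0.001342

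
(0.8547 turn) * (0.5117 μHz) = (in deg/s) 0.0001574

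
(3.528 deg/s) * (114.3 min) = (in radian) 422.3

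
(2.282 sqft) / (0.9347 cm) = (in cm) 2268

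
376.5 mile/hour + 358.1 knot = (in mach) 1.035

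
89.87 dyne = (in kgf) 9.164e-05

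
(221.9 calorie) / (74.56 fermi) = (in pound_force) 2.799e+15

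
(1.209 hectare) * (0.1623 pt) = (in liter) 692.2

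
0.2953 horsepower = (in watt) 220.2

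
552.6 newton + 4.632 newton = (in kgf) 56.82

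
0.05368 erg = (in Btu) 5.088e-12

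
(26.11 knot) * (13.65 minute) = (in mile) 6.836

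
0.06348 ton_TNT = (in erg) 2.656e+15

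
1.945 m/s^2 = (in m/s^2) 1.945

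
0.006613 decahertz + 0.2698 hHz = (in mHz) 2.705e+04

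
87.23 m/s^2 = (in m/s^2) 87.23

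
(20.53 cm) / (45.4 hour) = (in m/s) 1.256e-06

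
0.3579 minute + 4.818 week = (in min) 4.857e+04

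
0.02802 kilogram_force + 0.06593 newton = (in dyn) 3.407e+04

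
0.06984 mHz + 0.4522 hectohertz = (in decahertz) 4.522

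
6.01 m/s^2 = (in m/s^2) 6.01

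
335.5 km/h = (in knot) 181.2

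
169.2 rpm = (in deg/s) 1015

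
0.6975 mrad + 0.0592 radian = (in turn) 0.009533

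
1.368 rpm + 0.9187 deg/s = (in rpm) 1.521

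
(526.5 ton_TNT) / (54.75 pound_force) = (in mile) 5.62e+06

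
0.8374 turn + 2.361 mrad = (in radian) 5.264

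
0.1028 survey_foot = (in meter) 0.03133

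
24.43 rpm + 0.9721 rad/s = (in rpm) 33.71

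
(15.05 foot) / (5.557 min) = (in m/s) 0.01376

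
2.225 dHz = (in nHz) 2.225e+08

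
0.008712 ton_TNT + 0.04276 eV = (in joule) 3.645e+07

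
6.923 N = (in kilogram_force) 0.7059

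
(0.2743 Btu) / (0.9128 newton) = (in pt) 8.987e+05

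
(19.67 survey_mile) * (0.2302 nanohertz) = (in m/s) 7.287e-06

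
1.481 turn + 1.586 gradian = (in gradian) 594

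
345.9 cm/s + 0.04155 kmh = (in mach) 0.01019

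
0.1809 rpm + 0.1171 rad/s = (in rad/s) 0.136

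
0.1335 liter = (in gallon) 0.03527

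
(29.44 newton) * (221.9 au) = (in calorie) 2.336e+14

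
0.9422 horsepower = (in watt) 702.6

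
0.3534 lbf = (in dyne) 1.572e+05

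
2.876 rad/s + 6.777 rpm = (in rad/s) 3.586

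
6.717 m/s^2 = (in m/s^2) 6.717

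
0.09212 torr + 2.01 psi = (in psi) 2.012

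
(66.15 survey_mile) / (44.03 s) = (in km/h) 8704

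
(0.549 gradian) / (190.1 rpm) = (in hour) 1.203e-07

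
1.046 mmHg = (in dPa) 1395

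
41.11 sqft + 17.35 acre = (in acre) 17.35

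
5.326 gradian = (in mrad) 83.66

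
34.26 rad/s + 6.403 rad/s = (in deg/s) 2330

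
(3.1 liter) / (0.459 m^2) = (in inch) 0.2659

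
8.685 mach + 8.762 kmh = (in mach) 8.692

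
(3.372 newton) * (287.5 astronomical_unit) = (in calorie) 3.466e+13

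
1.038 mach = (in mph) 790.6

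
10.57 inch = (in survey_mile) 0.0001668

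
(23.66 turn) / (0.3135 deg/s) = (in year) 0.0008615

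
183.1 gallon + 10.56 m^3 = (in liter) 1.125e+04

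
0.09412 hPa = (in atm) 9.289e-05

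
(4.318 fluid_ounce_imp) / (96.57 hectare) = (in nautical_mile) 6.86e-14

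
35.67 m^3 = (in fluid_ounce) 1.206e+06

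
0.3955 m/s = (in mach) 0.001162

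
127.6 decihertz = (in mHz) 1.276e+04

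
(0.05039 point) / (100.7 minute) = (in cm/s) 2.942e-07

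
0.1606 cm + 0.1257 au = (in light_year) 1.988e-06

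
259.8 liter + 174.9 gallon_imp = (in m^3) 1.055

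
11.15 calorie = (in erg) 4.665e+08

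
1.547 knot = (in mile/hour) 1.78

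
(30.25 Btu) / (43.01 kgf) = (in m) 75.67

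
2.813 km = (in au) 1.88e-08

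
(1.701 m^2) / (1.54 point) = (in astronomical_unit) 2.093e-08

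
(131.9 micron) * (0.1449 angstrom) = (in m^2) 1.911e-15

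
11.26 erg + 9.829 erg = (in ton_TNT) 5.04e-16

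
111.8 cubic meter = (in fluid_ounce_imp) 3.935e+06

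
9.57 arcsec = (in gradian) 0.002954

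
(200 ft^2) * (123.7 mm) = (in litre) 2298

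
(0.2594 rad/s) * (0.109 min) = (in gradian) 108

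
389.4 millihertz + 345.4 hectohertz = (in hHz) 345.4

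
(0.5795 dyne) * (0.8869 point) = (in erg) 0.01813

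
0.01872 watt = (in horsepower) 2.51e-05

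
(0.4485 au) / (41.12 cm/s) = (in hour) 4.532e+07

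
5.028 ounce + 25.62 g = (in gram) 168.2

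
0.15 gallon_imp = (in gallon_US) 0.1801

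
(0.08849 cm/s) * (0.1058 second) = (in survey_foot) 0.0003072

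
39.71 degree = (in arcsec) 1.43e+05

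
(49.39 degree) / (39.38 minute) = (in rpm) 0.003484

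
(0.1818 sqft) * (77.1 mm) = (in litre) 1.302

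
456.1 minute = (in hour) 7.602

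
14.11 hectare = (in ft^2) 1.519e+06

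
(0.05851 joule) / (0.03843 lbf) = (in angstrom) 3.423e+09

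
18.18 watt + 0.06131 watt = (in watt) 18.24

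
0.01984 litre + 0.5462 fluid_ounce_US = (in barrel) 0.0002264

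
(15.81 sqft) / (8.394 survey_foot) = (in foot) 1.883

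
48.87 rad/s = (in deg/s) 2800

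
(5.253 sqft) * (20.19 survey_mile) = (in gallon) 4.189e+06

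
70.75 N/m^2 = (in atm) 0.0006982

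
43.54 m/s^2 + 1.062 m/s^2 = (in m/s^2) 44.6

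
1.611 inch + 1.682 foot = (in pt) 1569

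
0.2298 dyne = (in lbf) 5.166e-07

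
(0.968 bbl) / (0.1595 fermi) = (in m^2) 9.649e+14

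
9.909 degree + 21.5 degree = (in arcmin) 1885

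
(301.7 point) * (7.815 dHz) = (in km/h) 0.2994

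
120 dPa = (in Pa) 12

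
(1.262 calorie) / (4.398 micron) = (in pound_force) 2.699e+05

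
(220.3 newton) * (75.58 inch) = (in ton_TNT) 1.011e-07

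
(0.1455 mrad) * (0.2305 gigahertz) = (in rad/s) 3.354e+04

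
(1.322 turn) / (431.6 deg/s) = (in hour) 0.0003063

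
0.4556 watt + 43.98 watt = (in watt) 44.44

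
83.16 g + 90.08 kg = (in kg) 90.16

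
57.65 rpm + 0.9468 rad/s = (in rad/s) 6.984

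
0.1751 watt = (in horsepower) 0.0002348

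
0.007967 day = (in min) 11.47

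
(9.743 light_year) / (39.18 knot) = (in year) 1.45e+08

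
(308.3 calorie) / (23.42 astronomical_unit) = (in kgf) 3.754e-11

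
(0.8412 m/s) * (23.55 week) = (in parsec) 3.883e-10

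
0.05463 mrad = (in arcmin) 0.1878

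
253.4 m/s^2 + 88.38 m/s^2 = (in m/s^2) 341.8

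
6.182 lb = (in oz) 98.91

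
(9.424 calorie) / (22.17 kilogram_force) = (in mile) 0.0001127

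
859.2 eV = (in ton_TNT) 3.29e-26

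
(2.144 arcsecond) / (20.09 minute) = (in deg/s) 4.941e-07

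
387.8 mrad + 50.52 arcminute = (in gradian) 25.62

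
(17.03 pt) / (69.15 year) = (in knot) 5.355e-12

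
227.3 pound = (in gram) 1.031e+05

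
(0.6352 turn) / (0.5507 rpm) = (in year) 2.195e-06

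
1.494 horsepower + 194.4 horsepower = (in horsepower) 195.9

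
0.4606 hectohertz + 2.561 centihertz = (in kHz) 0.04609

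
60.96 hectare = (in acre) 150.6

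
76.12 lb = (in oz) 1218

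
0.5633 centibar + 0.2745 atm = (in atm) 0.2801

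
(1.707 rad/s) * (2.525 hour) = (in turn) 2470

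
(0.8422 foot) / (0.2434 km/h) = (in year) 1.204e-07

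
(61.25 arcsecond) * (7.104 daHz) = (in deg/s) 1.209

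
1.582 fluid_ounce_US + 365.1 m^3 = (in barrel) 2296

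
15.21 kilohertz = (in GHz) 1.521e-05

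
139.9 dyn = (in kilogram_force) 0.0001427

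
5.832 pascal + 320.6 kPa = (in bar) 3.206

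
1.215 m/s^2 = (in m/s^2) 1.215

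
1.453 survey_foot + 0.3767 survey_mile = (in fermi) 6.067e+17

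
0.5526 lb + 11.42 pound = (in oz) 191.6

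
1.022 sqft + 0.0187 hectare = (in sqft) 2014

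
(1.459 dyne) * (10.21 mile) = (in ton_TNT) 5.73e-11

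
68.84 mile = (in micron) 1.108e+11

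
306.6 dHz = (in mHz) 3.066e+04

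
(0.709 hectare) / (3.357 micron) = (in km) 2.112e+06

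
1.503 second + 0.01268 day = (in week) 0.001814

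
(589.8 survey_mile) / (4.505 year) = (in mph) 0.01495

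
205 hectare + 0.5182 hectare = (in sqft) 2.212e+07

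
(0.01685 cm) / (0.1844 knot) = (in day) 2.056e-08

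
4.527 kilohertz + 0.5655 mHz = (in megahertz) 0.004527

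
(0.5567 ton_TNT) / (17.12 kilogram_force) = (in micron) 1.387e+13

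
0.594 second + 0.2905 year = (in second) 9.161e+06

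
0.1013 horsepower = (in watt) 75.54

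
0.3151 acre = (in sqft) 1.373e+04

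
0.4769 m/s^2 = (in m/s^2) 0.4769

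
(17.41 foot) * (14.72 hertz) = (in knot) 151.8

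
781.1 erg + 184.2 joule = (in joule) 184.2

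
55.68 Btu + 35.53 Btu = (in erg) 9.623e+11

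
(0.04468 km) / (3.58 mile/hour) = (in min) 0.4653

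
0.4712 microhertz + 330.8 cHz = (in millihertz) 3308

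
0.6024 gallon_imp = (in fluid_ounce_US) 92.6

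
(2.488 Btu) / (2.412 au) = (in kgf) 7.418e-10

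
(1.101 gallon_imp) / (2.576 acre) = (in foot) 1.575e-06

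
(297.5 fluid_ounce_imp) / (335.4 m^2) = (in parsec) 8.168e-22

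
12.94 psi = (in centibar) 89.22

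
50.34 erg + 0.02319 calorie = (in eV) 6.056e+17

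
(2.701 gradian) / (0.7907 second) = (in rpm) 0.5124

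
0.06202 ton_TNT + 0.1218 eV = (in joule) 2.595e+08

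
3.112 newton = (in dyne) 3.112e+05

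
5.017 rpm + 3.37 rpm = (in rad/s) 0.8783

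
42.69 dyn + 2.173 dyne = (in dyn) 44.86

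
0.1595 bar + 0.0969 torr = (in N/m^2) 1.596e+04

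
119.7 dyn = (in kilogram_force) 0.0001221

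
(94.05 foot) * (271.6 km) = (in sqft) 8.381e+07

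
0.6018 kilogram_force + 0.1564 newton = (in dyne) 6.058e+05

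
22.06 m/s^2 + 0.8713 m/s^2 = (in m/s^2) 22.93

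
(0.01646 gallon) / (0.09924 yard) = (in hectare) 6.866e-08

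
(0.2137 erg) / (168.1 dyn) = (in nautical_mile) 6.864e-09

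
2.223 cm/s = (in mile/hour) 0.04973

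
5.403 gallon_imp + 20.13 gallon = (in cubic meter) 0.1008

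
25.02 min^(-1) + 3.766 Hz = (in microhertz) 4.183e+06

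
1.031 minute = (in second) 61.86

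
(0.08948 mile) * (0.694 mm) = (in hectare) 9.994e-06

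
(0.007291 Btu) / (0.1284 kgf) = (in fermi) 6.109e+15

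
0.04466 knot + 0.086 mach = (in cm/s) 2931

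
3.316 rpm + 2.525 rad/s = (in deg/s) 164.6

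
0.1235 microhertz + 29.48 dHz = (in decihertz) 29.48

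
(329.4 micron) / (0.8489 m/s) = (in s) 0.000388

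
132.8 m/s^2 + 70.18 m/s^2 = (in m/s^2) 203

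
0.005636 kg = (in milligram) 5636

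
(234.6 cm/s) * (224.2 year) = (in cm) 1.659e+12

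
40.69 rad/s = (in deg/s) 2331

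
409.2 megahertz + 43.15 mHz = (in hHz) 4.092e+06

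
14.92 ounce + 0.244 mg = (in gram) 423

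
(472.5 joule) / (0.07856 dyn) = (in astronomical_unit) 0.00402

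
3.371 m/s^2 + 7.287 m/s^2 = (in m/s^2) 10.66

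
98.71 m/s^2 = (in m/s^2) 98.71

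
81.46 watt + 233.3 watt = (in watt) 314.8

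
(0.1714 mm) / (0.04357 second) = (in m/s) 0.003934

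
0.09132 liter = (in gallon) 0.02412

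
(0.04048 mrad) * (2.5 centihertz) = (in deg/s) 5.798e-05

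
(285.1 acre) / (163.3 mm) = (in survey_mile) 4390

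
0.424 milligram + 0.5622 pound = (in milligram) 2.55e+05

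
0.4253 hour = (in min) 25.52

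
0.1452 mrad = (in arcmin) 0.4992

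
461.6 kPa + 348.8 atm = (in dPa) 3.58e+08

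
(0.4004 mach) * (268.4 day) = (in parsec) 1.025e-07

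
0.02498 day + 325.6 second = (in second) 2484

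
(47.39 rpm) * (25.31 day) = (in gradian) 6.909e+08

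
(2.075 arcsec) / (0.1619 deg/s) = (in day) 4.121e-08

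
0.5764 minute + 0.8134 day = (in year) 0.00223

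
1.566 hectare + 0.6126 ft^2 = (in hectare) 1.566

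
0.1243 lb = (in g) 56.38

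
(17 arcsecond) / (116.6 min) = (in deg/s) 6.75e-07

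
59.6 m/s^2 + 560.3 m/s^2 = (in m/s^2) 619.9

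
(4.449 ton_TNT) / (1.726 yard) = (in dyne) 1.179e+15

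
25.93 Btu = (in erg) 2.736e+11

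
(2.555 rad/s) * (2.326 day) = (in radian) 5.135e+05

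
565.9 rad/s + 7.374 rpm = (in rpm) 5411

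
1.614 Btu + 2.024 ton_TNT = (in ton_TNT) 2.024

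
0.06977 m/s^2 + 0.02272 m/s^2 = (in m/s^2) 0.09249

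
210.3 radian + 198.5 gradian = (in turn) 33.97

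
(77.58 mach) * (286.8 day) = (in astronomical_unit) 4.376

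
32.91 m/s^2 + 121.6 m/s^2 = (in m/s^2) 154.5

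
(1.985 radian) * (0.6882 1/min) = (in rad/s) 0.02277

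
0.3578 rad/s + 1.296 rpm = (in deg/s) 28.28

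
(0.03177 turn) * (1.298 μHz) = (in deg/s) 1.485e-05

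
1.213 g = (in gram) 1.213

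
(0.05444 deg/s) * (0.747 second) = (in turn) 0.000113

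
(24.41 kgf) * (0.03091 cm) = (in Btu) 7.013e-05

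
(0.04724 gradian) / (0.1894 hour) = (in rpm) 1.039e-05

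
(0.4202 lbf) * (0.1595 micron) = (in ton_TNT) 7.125e-17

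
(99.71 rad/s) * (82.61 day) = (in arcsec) 1.468e+14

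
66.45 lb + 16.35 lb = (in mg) 3.756e+07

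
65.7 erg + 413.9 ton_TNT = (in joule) 1.732e+12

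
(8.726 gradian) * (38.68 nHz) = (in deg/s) 3.038e-07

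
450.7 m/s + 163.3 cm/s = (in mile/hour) 1012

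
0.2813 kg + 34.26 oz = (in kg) 1.253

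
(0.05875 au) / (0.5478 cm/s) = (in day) 1.857e+07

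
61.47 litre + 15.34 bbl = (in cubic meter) 2.5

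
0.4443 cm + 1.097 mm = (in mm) 5.54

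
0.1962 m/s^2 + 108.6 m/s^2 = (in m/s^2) 108.8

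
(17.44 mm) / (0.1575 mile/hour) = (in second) 0.2477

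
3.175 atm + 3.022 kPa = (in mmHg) 2436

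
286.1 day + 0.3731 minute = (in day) 286.1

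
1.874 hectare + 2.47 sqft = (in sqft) 2.017e+05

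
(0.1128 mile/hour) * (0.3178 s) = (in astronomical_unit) 1.071e-13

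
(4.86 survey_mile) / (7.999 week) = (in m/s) 0.001617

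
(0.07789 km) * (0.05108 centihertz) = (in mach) 0.0001168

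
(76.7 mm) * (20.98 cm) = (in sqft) 0.1732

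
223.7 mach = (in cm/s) 7.617e+06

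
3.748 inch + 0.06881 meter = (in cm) 16.4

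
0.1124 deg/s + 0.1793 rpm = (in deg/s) 1.188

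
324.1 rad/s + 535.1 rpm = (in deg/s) 2.178e+04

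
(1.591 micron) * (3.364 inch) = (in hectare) 1.359e-11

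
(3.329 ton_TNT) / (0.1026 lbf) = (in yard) 3.338e+10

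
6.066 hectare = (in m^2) 6.066e+04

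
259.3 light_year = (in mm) 2.453e+21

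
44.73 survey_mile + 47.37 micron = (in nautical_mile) 38.87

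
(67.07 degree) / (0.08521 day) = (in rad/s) 0.000159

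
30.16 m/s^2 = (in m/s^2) 30.16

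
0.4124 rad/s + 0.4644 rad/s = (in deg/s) 50.24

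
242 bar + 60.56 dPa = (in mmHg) 1.815e+05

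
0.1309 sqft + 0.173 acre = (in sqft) 7536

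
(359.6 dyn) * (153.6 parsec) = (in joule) 1.704e+16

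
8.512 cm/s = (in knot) 0.1655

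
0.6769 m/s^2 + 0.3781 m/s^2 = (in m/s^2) 1.055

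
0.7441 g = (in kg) 0.0007441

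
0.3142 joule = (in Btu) 0.0002978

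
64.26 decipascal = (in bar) 6.426e-05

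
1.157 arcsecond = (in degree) 0.0003214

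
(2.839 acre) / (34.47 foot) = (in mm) 1.094e+06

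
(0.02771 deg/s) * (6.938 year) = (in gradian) 6.737e+06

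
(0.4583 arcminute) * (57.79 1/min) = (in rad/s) 0.0001284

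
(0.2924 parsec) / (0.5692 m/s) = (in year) 5.026e+08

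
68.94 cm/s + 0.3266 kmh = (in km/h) 2.808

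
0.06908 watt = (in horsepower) 9.264e-05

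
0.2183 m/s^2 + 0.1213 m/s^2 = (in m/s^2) 0.3396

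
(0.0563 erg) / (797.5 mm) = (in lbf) 1.587e-09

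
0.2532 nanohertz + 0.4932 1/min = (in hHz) 8.22e-05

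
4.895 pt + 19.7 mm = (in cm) 2.143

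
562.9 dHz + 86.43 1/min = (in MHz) 5.773e-05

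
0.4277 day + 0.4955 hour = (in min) 645.6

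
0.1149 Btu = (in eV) 7.566e+20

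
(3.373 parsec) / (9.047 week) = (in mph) 4.255e+10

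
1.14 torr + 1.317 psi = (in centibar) 9.232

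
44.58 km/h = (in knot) 24.07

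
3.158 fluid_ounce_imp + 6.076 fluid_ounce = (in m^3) 0.0002694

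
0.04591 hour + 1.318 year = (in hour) 1.155e+04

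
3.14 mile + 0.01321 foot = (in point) 1.432e+07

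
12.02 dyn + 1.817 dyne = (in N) 0.0001384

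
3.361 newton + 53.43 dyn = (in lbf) 0.7557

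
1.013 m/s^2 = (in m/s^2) 1.013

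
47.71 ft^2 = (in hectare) 0.0004432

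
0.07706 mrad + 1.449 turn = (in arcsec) 1.878e+06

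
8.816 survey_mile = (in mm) 1.419e+07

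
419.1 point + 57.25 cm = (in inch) 28.36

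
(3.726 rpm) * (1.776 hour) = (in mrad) 2.495e+06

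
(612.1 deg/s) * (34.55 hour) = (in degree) 7.613e+07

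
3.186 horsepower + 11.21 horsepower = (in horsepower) 14.4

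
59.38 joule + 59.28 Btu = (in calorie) 1.496e+04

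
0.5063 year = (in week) 26.4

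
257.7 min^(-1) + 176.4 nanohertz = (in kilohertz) 0.004295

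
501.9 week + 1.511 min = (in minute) 5.059e+06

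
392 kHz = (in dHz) 3.92e+06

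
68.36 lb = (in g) 3.101e+04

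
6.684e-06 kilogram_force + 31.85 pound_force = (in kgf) 14.45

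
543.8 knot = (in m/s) 279.8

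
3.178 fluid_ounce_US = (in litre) 0.09398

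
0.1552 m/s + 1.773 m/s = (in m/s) 1.928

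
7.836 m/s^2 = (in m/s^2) 7.836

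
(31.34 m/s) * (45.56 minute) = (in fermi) 8.567e+19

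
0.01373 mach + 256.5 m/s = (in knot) 507.7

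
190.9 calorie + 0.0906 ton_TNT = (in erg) 3.791e+15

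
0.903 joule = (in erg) 9.03e+06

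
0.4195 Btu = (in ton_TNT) 1.058e-07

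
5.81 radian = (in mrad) 5810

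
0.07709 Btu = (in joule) 81.33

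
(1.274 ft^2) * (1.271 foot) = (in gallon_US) 12.11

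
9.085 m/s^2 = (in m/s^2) 9.085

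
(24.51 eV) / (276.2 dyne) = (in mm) 1.422e-12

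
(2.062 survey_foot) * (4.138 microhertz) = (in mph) 5.818e-06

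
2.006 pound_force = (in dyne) 8.923e+05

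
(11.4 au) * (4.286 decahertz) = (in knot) 1.421e+14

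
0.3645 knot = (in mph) 0.4195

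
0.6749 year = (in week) 35.19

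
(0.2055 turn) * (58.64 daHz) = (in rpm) 7230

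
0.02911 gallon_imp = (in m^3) 0.0001323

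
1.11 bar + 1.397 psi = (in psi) 17.5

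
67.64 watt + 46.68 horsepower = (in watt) 3.488e+04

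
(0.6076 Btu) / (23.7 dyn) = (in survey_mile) 1681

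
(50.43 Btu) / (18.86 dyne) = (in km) 2.821e+05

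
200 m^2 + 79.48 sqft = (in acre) 0.05125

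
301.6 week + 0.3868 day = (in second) 1.824e+08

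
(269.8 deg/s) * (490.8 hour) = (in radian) 8.32e+06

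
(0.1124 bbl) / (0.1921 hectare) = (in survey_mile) 5.78e-09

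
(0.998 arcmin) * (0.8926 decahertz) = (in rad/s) 0.002591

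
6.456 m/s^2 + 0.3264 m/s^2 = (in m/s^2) 6.782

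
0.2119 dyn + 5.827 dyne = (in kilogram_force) 6.158e-06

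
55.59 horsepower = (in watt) 4.145e+04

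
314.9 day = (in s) 2.721e+07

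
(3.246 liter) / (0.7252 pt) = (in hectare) 0.001269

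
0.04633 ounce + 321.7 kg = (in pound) 709.2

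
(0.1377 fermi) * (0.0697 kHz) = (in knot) 1.866e-14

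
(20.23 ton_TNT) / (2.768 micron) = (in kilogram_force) 3.118e+15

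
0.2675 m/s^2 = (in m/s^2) 0.2675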